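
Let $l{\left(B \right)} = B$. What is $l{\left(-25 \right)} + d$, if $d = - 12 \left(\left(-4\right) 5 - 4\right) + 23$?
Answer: $286$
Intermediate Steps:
$d = 311$ ($d = - 12 \left(-20 - 4\right) + 23 = \left(-12\right) \left(-24\right) + 23 = 288 + 23 = 311$)
$l{\left(-25 \right)} + d = -25 + 311 = 286$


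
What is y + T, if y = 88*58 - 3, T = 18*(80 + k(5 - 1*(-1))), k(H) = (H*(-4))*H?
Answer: 3949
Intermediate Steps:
k(H) = -4*H² (k(H) = (-4*H)*H = -4*H²)
T = -1152 (T = 18*(80 - 4*(5 - 1*(-1))²) = 18*(80 - 4*(5 + 1)²) = 18*(80 - 4*6²) = 18*(80 - 4*36) = 18*(80 - 144) = 18*(-64) = -1152)
y = 5101 (y = 5104 - 3 = 5101)
y + T = 5101 - 1152 = 3949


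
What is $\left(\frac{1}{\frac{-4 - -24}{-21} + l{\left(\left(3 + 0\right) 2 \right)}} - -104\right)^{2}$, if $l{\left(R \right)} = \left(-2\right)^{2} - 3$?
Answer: $15625$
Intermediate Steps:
$l{\left(R \right)} = 1$ ($l{\left(R \right)} = 4 - 3 = 1$)
$\left(\frac{1}{\frac{-4 - -24}{-21} + l{\left(\left(3 + 0\right) 2 \right)}} - -104\right)^{2} = \left(\frac{1}{\frac{-4 - -24}{-21} + 1} - -104\right)^{2} = \left(\frac{1}{\left(-4 + 24\right) \left(- \frac{1}{21}\right) + 1} + 104\right)^{2} = \left(\frac{1}{20 \left(- \frac{1}{21}\right) + 1} + 104\right)^{2} = \left(\frac{1}{- \frac{20}{21} + 1} + 104\right)^{2} = \left(\frac{1}{\frac{1}{21}} + 104\right)^{2} = \left(21 + 104\right)^{2} = 125^{2} = 15625$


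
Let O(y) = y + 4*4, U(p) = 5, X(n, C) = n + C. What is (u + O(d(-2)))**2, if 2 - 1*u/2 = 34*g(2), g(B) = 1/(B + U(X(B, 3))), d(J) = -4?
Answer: 1936/49 ≈ 39.510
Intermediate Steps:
X(n, C) = C + n
g(B) = 1/(5 + B) (g(B) = 1/(B + 5) = 1/(5 + B))
O(y) = 16 + y (O(y) = y + 16 = 16 + y)
u = -40/7 (u = 4 - 68/(5 + 2) = 4 - 68/7 = -40/7 ≈ -5.7143)
(u + O(d(-2)))**2 = (-40/7 + (16 - 4))**2 = (-40/7 + 12)**2 = (44/7)**2 = 1936/49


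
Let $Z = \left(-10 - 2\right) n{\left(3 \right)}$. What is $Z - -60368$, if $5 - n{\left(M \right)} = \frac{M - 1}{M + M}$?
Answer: $60312$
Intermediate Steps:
$n{\left(M \right)} = 5 - \frac{-1 + M}{2 M}$ ($n{\left(M \right)} = 5 - \frac{M - 1}{M + M} = 5 - \frac{-1 + M}{2 M}$)
$Z = -56$ ($Z = \left(-10 - 2\right) \frac{1 + 9 \cdot 3}{2 \cdot 3} = - 12 \cdot \frac{1}{2} \cdot \frac{1}{3} \left(1 + 27\right) = - 12 \cdot \frac{1}{2} \cdot \frac{1}{3} \cdot 28 = \left(-12\right) \frac{14}{3} = -56$)
$Z - -60368 = -56 - -60368 = -56 + 60368 = 60312$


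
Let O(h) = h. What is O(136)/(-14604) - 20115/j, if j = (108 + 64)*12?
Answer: -24503347/2511888 ≈ -9.7549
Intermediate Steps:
j = 2064 (j = 172*12 = 2064)
O(136)/(-14604) - 20115/j = 136/(-14604) - 20115/2064 = 136*(-1/14604) - 20115*1/2064 = -34/3651 - 6705/688 = -24503347/2511888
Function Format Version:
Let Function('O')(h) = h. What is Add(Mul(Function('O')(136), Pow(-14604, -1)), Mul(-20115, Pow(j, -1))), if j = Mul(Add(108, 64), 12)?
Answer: Rational(-24503347, 2511888) ≈ -9.7549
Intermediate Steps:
j = 2064 (j = Mul(172, 12) = 2064)
Add(Mul(Function('O')(136), Pow(-14604, -1)), Mul(-20115, Pow(j, -1))) = Add(Mul(136, Pow(-14604, -1)), Mul(-20115, Pow(2064, -1))) = Add(Mul(136, Rational(-1, 14604)), Mul(-20115, Rational(1, 2064))) = Add(Rational(-34, 3651), Rational(-6705, 688)) = Rational(-24503347, 2511888)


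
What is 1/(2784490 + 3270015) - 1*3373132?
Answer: -20422644559659/6054505 ≈ -3.3731e+6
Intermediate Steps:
1/(2784490 + 3270015) - 1*3373132 = 1/6054505 - 3373132 = -20422644559659/6054505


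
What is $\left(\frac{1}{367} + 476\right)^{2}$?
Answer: $\frac{30517644249}{134689} \approx 2.2658 \cdot 10^{5}$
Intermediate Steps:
$\left(\frac{1}{367} + 476\right)^{2} = \left(\frac{174693}{367}\right)^{2} = \frac{30517644249}{134689}$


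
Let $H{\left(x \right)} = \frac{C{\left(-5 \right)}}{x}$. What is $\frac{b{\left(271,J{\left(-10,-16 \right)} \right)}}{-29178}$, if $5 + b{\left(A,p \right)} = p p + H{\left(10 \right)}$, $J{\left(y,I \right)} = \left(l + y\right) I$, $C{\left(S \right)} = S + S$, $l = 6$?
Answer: $- \frac{2045}{14589} \approx -0.14017$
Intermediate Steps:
$C{\left(S \right)} = 2 S$
$J{\left(y,I \right)} = I \left(6 + y\right)$ ($J{\left(y,I \right)} = \left(6 + y\right) I = I \left(6 + y\right)$)
$H{\left(x \right)} = - \frac{10}{x}$ ($H{\left(x \right)} = \frac{2 \left(-5\right)}{x} = - \frac{10}{x}$)
$b{\left(A,p \right)} = -6 + p^{2}$ ($b{\left(A,p \right)} = -5 + \left(p p - \frac{10}{10}\right) = -5 + \left(p^{2} - 1\right) = -5 + \left(-1 + p^{2}\right) = -6 + p^{2}$)
$\frac{b{\left(271,J{\left(-10,-16 \right)} \right)}}{-29178} = \frac{-6 + \left(- 16 \left(6 - 10\right)\right)^{2}}{-29178} = \left(-6 + \left(\left(-16\right) \left(-4\right)\right)^{2}\right) \left(- \frac{1}{29178}\right) = \left(-6 + 64^{2}\right) \left(- \frac{1}{29178}\right) = \left(-6 + 4096\right) \left(- \frac{1}{29178}\right) = 4090 \left(- \frac{1}{29178}\right) = - \frac{2045}{14589}$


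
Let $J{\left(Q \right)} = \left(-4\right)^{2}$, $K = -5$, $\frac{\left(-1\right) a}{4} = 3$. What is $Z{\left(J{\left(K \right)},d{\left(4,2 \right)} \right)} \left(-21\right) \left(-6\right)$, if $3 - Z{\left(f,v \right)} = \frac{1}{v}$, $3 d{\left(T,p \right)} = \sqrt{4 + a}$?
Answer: $378 + \frac{189 i \sqrt{2}}{2} \approx 378.0 + 133.64 i$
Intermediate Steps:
$a = -12$ ($a = \left(-4\right) 3 = -12$)
$d{\left(T,p \right)} = \frac{2 i \sqrt{2}}{3}$ ($d{\left(T,p \right)} = \frac{\sqrt{4 - 12}}{3} = \frac{\sqrt{-8}}{3} = \frac{2 i \sqrt{2}}{3}$)
$J{\left(Q \right)} = 16$
$Z{\left(f,v \right)} = 3 - \frac{1}{v}$
$Z{\left(J{\left(K \right)},d{\left(4,2 \right)} \right)} \left(-21\right) \left(-6\right) = \left(3 - \frac{1}{\frac{2}{3} i \sqrt{2}}\right) \left(-21\right) \left(-6\right) = \left(3 - - \frac{3 i \sqrt{2}}{4}\right) \left(-21\right) \left(-6\right) = \left(3 + \frac{3 i \sqrt{2}}{4}\right) \left(-21\right) \left(-6\right) = \left(-63 - \frac{63 i \sqrt{2}}{4}\right) \left(-6\right) = 378 + \frac{189 i \sqrt{2}}{2}$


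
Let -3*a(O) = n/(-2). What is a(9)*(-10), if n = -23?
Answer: 115/3 ≈ 38.333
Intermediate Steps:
a(O) = -23/6 (a(O) = -(-23)/(3*(-2)) = -(-23)*(-1)/(3*2) = -⅓*23/2 = -23/6)
a(9)*(-10) = -23/6*(-10) = 115/3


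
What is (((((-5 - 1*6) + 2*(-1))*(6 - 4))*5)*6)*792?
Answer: -617760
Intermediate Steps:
(((((-5 - 1*6) + 2*(-1))*(6 - 4))*5)*6)*792 = (((((-5 - 6) - 2)*2)*5)*6)*792 = ((((-11 - 2)*2)*5)*6)*792 = ((-13*2*5)*6)*792 = (-26*5*6)*792 = -130*6*792 = -780*792 = -617760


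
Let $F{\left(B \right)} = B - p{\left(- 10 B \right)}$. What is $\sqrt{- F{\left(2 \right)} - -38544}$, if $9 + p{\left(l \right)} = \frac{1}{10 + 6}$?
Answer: $\frac{\sqrt{616529}}{4} \approx 196.3$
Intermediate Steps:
$p{\left(l \right)} = - \frac{143}{16}$ ($p{\left(l \right)} = -9 + \frac{1}{10 + 6} = -9 + \frac{1}{16} = - \frac{143}{16}$)
$F{\left(B \right)} = \frac{143}{16} + B$ ($F{\left(B \right)} = B - - \frac{143}{16} = B + \frac{143}{16} = \frac{143}{16} + B$)
$\sqrt{- F{\left(2 \right)} - -38544} = \sqrt{- (\frac{143}{16} + 2) - -38544} = \sqrt{\left(-1\right) \frac{175}{16} + 38544} = \sqrt{- \frac{175}{16} + 38544} = \sqrt{\frac{616529}{16}} = \frac{\sqrt{616529}}{4}$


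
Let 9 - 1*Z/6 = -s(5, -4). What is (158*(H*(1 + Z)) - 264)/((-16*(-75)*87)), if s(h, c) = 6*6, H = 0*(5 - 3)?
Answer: -11/4350 ≈ -0.0025287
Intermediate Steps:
H = 0 (H = 0*2 = 0)
s(h, c) = 36
Z = 270 (Z = 54 - (-6)*36 = 54 - 6*(-36) = 54 + 216 = 270)
(158*(H*(1 + Z)) - 264)/((-16*(-75)*87)) = (158*(0*(1 + 270)) - 264)/((-16*(-75)*87)) = (158*(0*271) - 264)/((1200*87)) = (158*0 - 264)/104400 = (0 - 264)*(1/104400) = -264*1/104400 = -11/4350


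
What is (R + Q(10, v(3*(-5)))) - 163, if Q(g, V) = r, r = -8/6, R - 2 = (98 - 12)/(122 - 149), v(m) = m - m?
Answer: -4469/27 ≈ -165.52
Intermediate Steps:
v(m) = 0
R = -32/27 (R = 2 + (98 - 12)/(122 - 149) = 2 + 86/(-27) = 2 + 86*(-1/27) = 2 - 86/27 = -32/27 ≈ -1.1852)
r = -4/3 (r = -8*⅙ = -4/3 ≈ -1.3333)
Q(g, V) = -4/3
(R + Q(10, v(3*(-5)))) - 163 = (-32/27 - 4/3) - 163 = -68/27 - 163 = -4469/27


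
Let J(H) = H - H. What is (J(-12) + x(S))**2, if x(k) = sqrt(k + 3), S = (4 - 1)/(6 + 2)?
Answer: 27/8 ≈ 3.3750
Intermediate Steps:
S = 3/8 ≈ 0.37500
J(H) = 0
x(k) = sqrt(3 + k)
(J(-12) + x(S))**2 = (0 + sqrt(3 + 3/8))**2 = (0 + sqrt(27/8))**2 = (0 + 3*sqrt(6)/4)**2 = (3*sqrt(6)/4)**2 = 27/8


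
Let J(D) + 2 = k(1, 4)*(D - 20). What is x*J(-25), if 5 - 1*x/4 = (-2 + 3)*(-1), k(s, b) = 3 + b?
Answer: -7608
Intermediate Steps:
J(D) = -142 + 7*D (J(D) = -2 + (3 + 4)*(D - 20) = -2 + 7*(-20 + D) = -2 + (-140 + 7*D) = -142 + 7*D)
x = 24 (x = 20 - 4*(-2 + 3)*(-1) = 20 - 4*(-1) = 20 + 4 = 24)
x*J(-25) = 24*(-142 + 7*(-25)) = 24*(-142 - 175) = 24*(-317) = -7608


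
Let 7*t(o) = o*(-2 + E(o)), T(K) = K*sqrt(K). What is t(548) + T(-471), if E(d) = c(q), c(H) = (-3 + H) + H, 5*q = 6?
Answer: -7124/35 - 471*I*sqrt(471) ≈ -203.54 - 10222.0*I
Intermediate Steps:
q = 6/5 (q = (1/5)*6 = 6/5 ≈ 1.2000)
T(K) = K**(3/2)
c(H) = -3 + 2*H
E(d) = -3/5 (E(d) = -3 + 2*(6/5) = -3 + 12/5 = -3/5)
t(o) = -13*o/35 (t(o) = (o*(-2 - 3/5))/7 = (o*(-13/5))/7 = (-13*o/5)/7 = -13*o/35)
t(548) + T(-471) = -13/35*548 + (-471)**(3/2) = -7124/35 - 471*I*sqrt(471)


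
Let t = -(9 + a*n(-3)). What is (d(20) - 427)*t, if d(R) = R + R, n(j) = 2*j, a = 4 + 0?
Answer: -5805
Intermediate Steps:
a = 4
d(R) = 2*R
t = 15 (t = -(9 + 4*(2*(-3))) = -(9 + 4*(-6)) = -(9 - 24) = -1*(-15) = 15)
(d(20) - 427)*t = (2*20 - 427)*15 = (40 - 427)*15 = -387*15 = -5805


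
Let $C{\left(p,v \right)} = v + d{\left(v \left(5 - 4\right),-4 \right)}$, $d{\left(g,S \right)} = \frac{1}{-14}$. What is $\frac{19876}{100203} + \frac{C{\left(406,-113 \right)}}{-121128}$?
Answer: $\frac{11288061047}{56641148592} \approx 0.19929$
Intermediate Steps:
$d{\left(g,S \right)} = - \frac{1}{14}$
$C{\left(p,v \right)} = - \frac{1}{14} + v$ ($C{\left(p,v \right)} = v - \frac{1}{14} = - \frac{1}{14} + v$)
$\frac{19876}{100203} + \frac{C{\left(406,-113 \right)}}{-121128} = \frac{19876}{100203} + \frac{- \frac{1}{14} - 113}{-121128} = 19876 \cdot \frac{1}{100203} - - \frac{1583}{1695792} = \frac{19876}{100203} + \frac{1583}{1695792} = \frac{11288061047}{56641148592}$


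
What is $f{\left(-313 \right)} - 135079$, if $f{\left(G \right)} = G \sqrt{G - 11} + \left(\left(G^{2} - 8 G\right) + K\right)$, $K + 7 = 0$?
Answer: $-34613 - 5634 i \approx -34613.0 - 5634.0 i$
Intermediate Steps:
$K = -7$ ($K = -7 + 0 = -7$)
$f{\left(G \right)} = -7 + G^{2} - 8 G + G \sqrt{-11 + G}$ ($f{\left(G \right)} = G \sqrt{G - 11} - \left(7 - G^{2} + 8 G\right) = G \sqrt{-11 + G} - \left(7 - G^{2} + 8 G\right) = -7 + G^{2} - 8 G + G \sqrt{-11 + G}$)
$f{\left(-313 \right)} - 135079 = \left(-7 + \left(-313\right)^{2} - -2504 - 313 \sqrt{-11 - 313}\right) - 135079 = \left(-7 + 97969 + 2504 - 313 \sqrt{-324}\right) - 135079 = \left(-7 + 97969 + 2504 - 313 \cdot 18 i\right) - 135079 = \left(-7 + 97969 + 2504 - 5634 i\right) - 135079 = \left(100466 - 5634 i\right) - 135079 = -34613 - 5634 i$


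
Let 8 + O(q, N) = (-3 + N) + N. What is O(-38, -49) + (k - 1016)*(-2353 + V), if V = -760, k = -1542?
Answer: 7962945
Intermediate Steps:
O(q, N) = -11 + 2*N (O(q, N) = -8 + ((-3 + N) + N) = -8 + (-3 + 2*N) = -11 + 2*N)
O(-38, -49) + (k - 1016)*(-2353 + V) = (-11 + 2*(-49)) + (-1542 - 1016)*(-2353 - 760) = (-11 - 98) - 2558*(-3113) = -109 + 7963054 = 7962945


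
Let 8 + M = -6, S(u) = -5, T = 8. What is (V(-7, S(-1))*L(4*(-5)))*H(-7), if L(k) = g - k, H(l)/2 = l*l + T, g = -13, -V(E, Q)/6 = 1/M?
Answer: 342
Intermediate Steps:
M = -14 (M = -8 - 6 = -14)
V(E, Q) = 3/7 (V(E, Q) = -6/(-14) = -6*(-1/14) = 3/7)
H(l) = 16 + 2*l² (H(l) = 2*(l*l + 8) = 2*(l² + 8) = 2*(8 + l²) = 16 + 2*l²)
L(k) = -13 - k
(V(-7, S(-1))*L(4*(-5)))*H(-7) = (3*(-13 - 4*(-5))/7)*(16 + 2*(-7)²) = (3*(-13 - 1*(-20))/7)*(16 + 2*49) = (3*(-13 + 20)/7)*(16 + 98) = ((3/7)*7)*114 = 3*114 = 342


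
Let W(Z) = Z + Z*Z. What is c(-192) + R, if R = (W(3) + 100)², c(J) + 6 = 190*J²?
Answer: 7016698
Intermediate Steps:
c(J) = -6 + 190*J²
W(Z) = Z + Z²
R = 12544 (R = (3*(1 + 3) + 100)² = (3*4 + 100)² = (12 + 100)² = 112² = 12544)
c(-192) + R = (-6 + 190*(-192)²) + 12544 = (-6 + 190*36864) + 12544 = (-6 + 7004160) + 12544 = 7004154 + 12544 = 7016698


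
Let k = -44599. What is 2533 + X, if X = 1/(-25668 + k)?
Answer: 177986310/70267 ≈ 2533.0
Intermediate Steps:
X = -1/70267 (X = 1/(-25668 - 44599) = 1/(-70267) = -1/70267 ≈ -1.4231e-5)
2533 + X = 2533 - 1/70267 = 177986310/70267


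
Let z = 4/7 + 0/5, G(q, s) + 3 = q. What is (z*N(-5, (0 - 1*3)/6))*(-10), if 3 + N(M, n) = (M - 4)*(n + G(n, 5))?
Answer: -1320/7 ≈ -188.57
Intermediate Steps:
G(q, s) = -3 + q
N(M, n) = -3 + (-4 + M)*(-3 + 2*n) (N(M, n) = -3 + (M - 4)*(n + (-3 + n)) = -3 + (-4 + M)*(-3 + 2*n))
z = 4/7 (z = 4*(⅐) + 0*(⅕) = 4/7 + 0 = 4/7 ≈ 0.57143)
(z*N(-5, (0 - 1*3)/6))*(-10) = (4*(9 - 8*(0 - 1*3)/6 - 5*(0 - 1*3)/6 - 5*(-3 + (0 - 1*3)/6))/7)*(-10) = (4*(9 - 8*(0 - 3)/6 - 5*(0 - 3)/6 - 5*(-3 + (0 - 3)*(⅙)))/7)*(-10) = (4*(9 - (-24)/6 - (-15)/6 - 5*(-3 - 3*⅙))/7)*(-10) = (4*(9 - 8*(-½) - 5*(-½) - 5*(-3 - ½))/7)*(-10) = (4*(9 + 4 + 5/2 - 5*(-7/2))/7)*(-10) = (4*(9 + 4 + 5/2 + 35/2)/7)*(-10) = ((4/7)*33)*(-10) = (132/7)*(-10) = -1320/7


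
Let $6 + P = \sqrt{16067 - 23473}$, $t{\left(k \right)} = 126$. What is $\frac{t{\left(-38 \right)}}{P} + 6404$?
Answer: $\frac{23828906}{3721} - \frac{1449 i \sqrt{14}}{3721} \approx 6403.9 - 1.457 i$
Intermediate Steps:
$P = -6 + 23 i \sqrt{14}$ ($P = -6 + \sqrt{16067 - 23473} = -6 + \sqrt{-7406} = -6 + 23 i \sqrt{14} \approx -6.0 + 86.058 i$)
$\frac{t{\left(-38 \right)}}{P} + 6404 = \frac{126}{-6 + 23 i \sqrt{14}} + 6404 = 6404 + \frac{126}{-6 + 23 i \sqrt{14}}$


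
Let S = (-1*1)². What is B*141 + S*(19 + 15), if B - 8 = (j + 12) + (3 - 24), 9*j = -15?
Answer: -342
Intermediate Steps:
S = 1 (S = (-1)² = 1)
j = -5/3 (j = (⅑)*(-15) = -5/3 ≈ -1.6667)
B = -8/3 (B = 8 + ((-5/3 + 12) + (3 - 24)) = 8 + (31/3 - 21) = 8 - 32/3 = -8/3 ≈ -2.6667)
B*141 + S*(19 + 15) = -8/3*141 + 1*(19 + 15) = -376 + 1*34 = -376 + 34 = -342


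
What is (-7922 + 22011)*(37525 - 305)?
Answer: 524392580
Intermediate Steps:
(-7922 + 22011)*(37525 - 305) = 14089*37220 = 524392580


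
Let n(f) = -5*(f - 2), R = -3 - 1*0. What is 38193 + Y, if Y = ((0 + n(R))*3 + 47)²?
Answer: 53077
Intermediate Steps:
R = -3 (R = -3 + 0 = -3)
n(f) = 10 - 5*f (n(f) = -5*(-2 + f) = 10 - 5*f)
Y = 14884 (Y = ((0 + (10 - 5*(-3)))*3 + 47)² = ((0 + (10 + 15))*3 + 47)² = ((0 + 25)*3 + 47)² = (25*3 + 47)² = (75 + 47)² = 122² = 14884)
38193 + Y = 38193 + 14884 = 53077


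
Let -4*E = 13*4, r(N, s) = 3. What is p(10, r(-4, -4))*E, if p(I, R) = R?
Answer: -39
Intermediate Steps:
E = -13 (E = -13*4/4 = -1/4*52 = -13)
p(10, r(-4, -4))*E = 3*(-13) = -39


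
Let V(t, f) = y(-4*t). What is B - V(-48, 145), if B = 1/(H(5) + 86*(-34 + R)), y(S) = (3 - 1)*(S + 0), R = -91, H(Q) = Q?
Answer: -4126081/10745 ≈ -384.00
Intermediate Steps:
y(S) = 2*S
V(t, f) = -8*t (V(t, f) = 2*(-4*t) = -8*t)
B = -1/10745 (B = 1/(5 + 86*(-34 - 91)) = 1/(5 + 86*(-125)) = 1/(5 - 10750) = 1/(-10745) = -1/10745 ≈ -9.3067e-5)
B - V(-48, 145) = -1/10745 - (-8)*(-48) = -1/10745 - 1*384 = -1/10745 - 384 = -4126081/10745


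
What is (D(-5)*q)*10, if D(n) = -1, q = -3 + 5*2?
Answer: -70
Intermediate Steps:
q = 7 (q = -3 + 10 = 7)
(D(-5)*q)*10 = -1*7*10 = -7*10 = -70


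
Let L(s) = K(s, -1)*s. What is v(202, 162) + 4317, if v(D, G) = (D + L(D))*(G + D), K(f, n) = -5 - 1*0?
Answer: -289795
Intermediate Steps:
K(f, n) = -5 (K(f, n) = -5 + 0 = -5)
L(s) = -5*s
v(D, G) = -4*D*(D + G) (v(D, G) = (D - 5*D)*(G + D) = (-4*D)*(D + G) = -4*D*(D + G))
v(202, 162) + 4317 = 4*202*(-1*202 - 1*162) + 4317 = 4*202*(-202 - 162) + 4317 = 4*202*(-364) + 4317 = -294112 + 4317 = -289795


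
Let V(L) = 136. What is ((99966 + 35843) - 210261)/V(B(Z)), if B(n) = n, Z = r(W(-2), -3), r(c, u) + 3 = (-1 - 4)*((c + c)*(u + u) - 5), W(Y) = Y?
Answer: -18613/34 ≈ -547.44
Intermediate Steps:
r(c, u) = 22 - 20*c*u (r(c, u) = -3 + (-1 - 4)*((c + c)*(u + u) - 5) = -3 - 5*((2*c)*(2*u) - 5) = -3 - 5*(4*c*u - 5) = -3 - 5*(-5 + 4*c*u) = -3 + (25 - 20*c*u) = 22 - 20*c*u)
Z = -98 (Z = 22 - 20*(-2)*(-3) = 22 - 120 = -98)
((99966 + 35843) - 210261)/V(B(Z)) = ((99966 + 35843) - 210261)/136 = (135809 - 210261)*(1/136) = -74452*1/136 = -18613/34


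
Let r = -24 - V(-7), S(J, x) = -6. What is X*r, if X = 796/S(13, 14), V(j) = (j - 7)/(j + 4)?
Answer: 34228/9 ≈ 3803.1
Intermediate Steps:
V(j) = (-7 + j)/(4 + j)
X = -398/3 (X = 796/(-6) = 796*(-⅙) = -398/3 ≈ -132.67)
r = -86/3 (r = -24 - (-7 - 7)/(4 - 7) = -24 - (-14)/(-3) = -24 - (-1)*(-14)/3 = -24 - 1*14/3 = -24 - 14/3 = -86/3 ≈ -28.667)
X*r = -398/3*(-86/3) = 34228/9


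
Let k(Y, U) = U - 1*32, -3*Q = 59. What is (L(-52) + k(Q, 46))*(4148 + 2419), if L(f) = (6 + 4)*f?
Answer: -3322902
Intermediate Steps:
Q = -59/3 (Q = -⅓*59 = -59/3 ≈ -19.667)
L(f) = 10*f
k(Y, U) = -32 + U (k(Y, U) = U - 32 = -32 + U)
(L(-52) + k(Q, 46))*(4148 + 2419) = (10*(-52) + (-32 + 46))*(4148 + 2419) = (-520 + 14)*6567 = -506*6567 = -3322902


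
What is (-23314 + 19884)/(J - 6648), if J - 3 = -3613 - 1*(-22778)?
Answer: -343/1252 ≈ -0.27396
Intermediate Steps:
J = 19168 (J = 3 + (-3613 - 1*(-22778)) = 3 + (-3613 + 22778) = 3 + 19165 = 19168)
(-23314 + 19884)/(J - 6648) = (-23314 + 19884)/(19168 - 6648) = -3430/12520 = -3430*1/12520 = -343/1252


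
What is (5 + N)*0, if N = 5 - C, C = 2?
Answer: 0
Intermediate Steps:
N = 3 (N = 5 - 1*2 = 5 - 2 = 3)
(5 + N)*0 = (5 + 3)*0 = 8*0 = 0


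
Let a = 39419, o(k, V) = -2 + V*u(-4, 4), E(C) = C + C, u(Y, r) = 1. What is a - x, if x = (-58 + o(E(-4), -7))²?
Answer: 34930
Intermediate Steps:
E(C) = 2*C
o(k, V) = -2 + V (o(k, V) = -2 + V*1 = -2 + V)
x = 4489 (x = (-58 + (-2 - 7))² = (-58 - 9)² = (-67)² = 4489)
a - x = 39419 - 1*4489 = 39419 - 4489 = 34930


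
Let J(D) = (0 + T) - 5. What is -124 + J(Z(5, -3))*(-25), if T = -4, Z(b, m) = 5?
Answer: 101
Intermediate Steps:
J(D) = -9 (J(D) = (0 - 4) - 5 = -4 - 5 = -9)
-124 + J(Z(5, -3))*(-25) = -124 - 9*(-25) = -124 + 225 = 101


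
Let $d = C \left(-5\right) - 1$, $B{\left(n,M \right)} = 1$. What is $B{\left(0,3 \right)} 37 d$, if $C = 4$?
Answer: $-777$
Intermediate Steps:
$d = -21$ ($d = 4 \left(-5\right) - 1 = -20 - 1 = -21$)
$B{\left(0,3 \right)} 37 d = 1 \cdot 37 \left(-21\right) = 37 \left(-21\right) = -777$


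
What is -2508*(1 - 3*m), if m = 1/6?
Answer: -1254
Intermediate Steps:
m = 1/6 ≈ 0.16667
-2508*(1 - 3*m) = -2508*(1 - 3*1/6) = -2508*(1 - 1/2) = -2508*1/2 = -1254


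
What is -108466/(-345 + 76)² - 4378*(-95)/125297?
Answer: 16505199108/9066616217 ≈ 1.8204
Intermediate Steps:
-108466/(-345 + 76)² - 4378*(-95)/125297 = -108466/((-269)²) + 415910*(1/125297) = -108466/72361 + 415910/125297 = 16505199108/9066616217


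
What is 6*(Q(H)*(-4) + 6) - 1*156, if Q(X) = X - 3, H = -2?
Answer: 0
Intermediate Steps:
Q(X) = -3 + X
6*(Q(H)*(-4) + 6) - 1*156 = 6*((-3 - 2)*(-4) + 6) - 1*156 = 6*(-5*(-4) + 6) - 156 = 6*(20 + 6) - 156 = 6*26 - 156 = 156 - 156 = 0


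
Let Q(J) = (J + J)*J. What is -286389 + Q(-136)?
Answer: -249397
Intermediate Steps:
Q(J) = 2*J² (Q(J) = (2*J)*J = 2*J²)
-286389 + Q(-136) = -286389 + 2*(-136)² = -286389 + 2*18496 = -286389 + 36992 = -249397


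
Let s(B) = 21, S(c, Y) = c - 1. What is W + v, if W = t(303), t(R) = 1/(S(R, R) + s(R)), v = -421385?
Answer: -136107354/323 ≈ -4.2139e+5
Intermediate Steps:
S(c, Y) = -1 + c
t(R) = 1/(20 + R) (t(R) = 1/((-1 + R) + 21) = 1/(20 + R))
W = 1/323 (W = 1/(20 + 303) = 1/323 ≈ 0.0030960)
W + v = 1/323 - 421385 = -136107354/323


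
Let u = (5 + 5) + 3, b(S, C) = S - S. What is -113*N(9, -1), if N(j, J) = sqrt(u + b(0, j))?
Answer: -113*sqrt(13) ≈ -407.43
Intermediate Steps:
b(S, C) = 0
u = 13 (u = 10 + 3 = 13)
N(j, J) = sqrt(13) (N(j, J) = sqrt(13 + 0) = sqrt(13))
-113*N(9, -1) = -113*sqrt(13)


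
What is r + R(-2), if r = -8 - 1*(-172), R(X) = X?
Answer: 162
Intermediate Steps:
r = 164 (r = -8 + 172 = 164)
r + R(-2) = 164 - 2 = 162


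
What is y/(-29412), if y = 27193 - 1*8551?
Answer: -3107/4902 ≈ -0.63382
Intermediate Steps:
y = 18642 (y = 27193 - 8551 = 18642)
y/(-29412) = 18642/(-29412) = 18642*(-1/29412) = -3107/4902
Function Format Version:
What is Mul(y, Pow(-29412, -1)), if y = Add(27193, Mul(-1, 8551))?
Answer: Rational(-3107, 4902) ≈ -0.63382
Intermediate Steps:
y = 18642 (y = Add(27193, -8551) = 18642)
Mul(y, Pow(-29412, -1)) = Mul(18642, Pow(-29412, -1)) = Mul(18642, Rational(-1, 29412)) = Rational(-3107, 4902)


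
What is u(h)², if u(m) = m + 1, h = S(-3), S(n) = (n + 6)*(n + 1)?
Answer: 25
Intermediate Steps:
S(n) = (1 + n)*(6 + n) (S(n) = (6 + n)*(1 + n) = (1 + n)*(6 + n))
h = -6 (h = 6 + (-3)² + 7*(-3) = 6 + 9 - 21 = -6)
u(m) = 1 + m
u(h)² = (1 - 6)² = (-5)² = 25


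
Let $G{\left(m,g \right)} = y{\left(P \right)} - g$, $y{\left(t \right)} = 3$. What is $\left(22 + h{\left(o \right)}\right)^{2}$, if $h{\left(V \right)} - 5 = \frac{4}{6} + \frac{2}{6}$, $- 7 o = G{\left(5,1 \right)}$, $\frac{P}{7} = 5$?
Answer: $784$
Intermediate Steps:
$P = 35$ ($P = 7 \cdot 5 = 35$)
$G{\left(m,g \right)} = 3 - g$
$o = - \frac{2}{7}$ ($o = - \frac{3 - 1}{7} = \left(- \frac{1}{7}\right) 2 = - \frac{2}{7} \approx -0.28571$)
$h{\left(V \right)} = 6$ ($h{\left(V \right)} = 5 + \left(\frac{4}{6} + \frac{2}{6}\right) = 5 + \left(4 \cdot \frac{1}{6} + 2 \cdot \frac{1}{6}\right) = 5 + \left(\frac{2}{3} + \frac{1}{3}\right) = 5 + 1 = 6$)
$\left(22 + h{\left(o \right)}\right)^{2} = \left(22 + 6\right)^{2} = 28^{2} = 784$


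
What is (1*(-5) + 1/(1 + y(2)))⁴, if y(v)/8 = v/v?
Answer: 3748096/6561 ≈ 571.27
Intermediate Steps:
y(v) = 8 (y(v) = 8*(v/v) = 8*1 = 8)
(1*(-5) + 1/(1 + y(2)))⁴ = (1*(-5) + 1/(1 + 8))⁴ = (-5 + 1/9)⁴ = (-5 + ⅑)⁴ = (-44/9)⁴ = 3748096/6561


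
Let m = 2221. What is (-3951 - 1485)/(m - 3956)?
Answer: 5436/1735 ≈ 3.1331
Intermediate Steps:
(-3951 - 1485)/(m - 3956) = (-3951 - 1485)/(2221 - 3956) = -5436/(-1735) = -5436*(-1/1735) = 5436/1735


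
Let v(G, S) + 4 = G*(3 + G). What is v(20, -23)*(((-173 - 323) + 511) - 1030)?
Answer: -462840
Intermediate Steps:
v(G, S) = -4 + G*(3 + G)
v(20, -23)*(((-173 - 323) + 511) - 1030) = (-4 + 20² + 3*20)*(((-173 - 323) + 511) - 1030) = (-4 + 400 + 60)*((-496 + 511) - 1030) = 456*(15 - 1030) = 456*(-1015) = -462840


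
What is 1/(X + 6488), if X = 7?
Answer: 1/6495 ≈ 0.00015396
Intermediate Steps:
1/(X + 6488) = 1/(7 + 6488) = 1/6495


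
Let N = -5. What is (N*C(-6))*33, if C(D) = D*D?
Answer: -5940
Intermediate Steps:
C(D) = D²
(N*C(-6))*33 = -5*(-6)²*33 = -5*36*33 = -180*33 = -5940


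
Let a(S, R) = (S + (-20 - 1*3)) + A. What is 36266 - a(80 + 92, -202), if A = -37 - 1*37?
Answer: 36191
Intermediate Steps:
A = -74 (A = -37 - 37 = -74)
a(S, R) = -97 + S (a(S, R) = (S + (-20 - 1*3)) - 74 = (S + (-20 - 3)) - 74 = (S - 23) - 74 = (-23 + S) - 74 = -97 + S)
36266 - a(80 + 92, -202) = 36266 - (-97 + (80 + 92)) = 36266 - (-97 + 172) = 36266 - 1*75 = 36266 - 75 = 36191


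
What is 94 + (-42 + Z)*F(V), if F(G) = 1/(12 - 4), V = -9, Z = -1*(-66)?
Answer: 97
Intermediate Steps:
Z = 66
F(G) = ⅛ (F(G) = 1/8 = ⅛)
94 + (-42 + Z)*F(V) = 94 + (-42 + 66)*(⅛) = 94 + 24*(⅛) = 94 + 3 = 97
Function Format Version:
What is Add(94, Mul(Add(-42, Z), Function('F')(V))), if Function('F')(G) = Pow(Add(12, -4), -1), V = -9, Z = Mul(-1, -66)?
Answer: 97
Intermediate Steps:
Z = 66
Function('F')(G) = Rational(1, 8) (Function('F')(G) = Pow(8, -1) = Rational(1, 8))
Add(94, Mul(Add(-42, Z), Function('F')(V))) = Add(94, Mul(Add(-42, 66), Rational(1, 8))) = Add(94, Mul(24, Rational(1, 8))) = Add(94, 3) = 97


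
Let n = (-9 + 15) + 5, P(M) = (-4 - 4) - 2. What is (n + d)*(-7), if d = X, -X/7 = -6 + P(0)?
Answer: -861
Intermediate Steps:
P(M) = -10 (P(M) = -8 - 2 = -10)
n = 11 (n = 6 + 5 = 11)
X = 112 (X = -7*(-6 - 10) = -7*(-16) = 112)
d = 112
(n + d)*(-7) = (11 + 112)*(-7) = 123*(-7) = -861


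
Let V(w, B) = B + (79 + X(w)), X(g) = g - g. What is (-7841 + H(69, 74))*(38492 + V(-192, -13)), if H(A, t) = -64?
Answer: -304800990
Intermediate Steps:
X(g) = 0
V(w, B) = 79 + B (V(w, B) = B + (79 + 0) = B + 79 = 79 + B)
(-7841 + H(69, 74))*(38492 + V(-192, -13)) = (-7841 - 64)*(38492 + (79 - 13)) = -7905*(38492 + 66) = -7905*38558 = -304800990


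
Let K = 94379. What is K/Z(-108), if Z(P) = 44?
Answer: 94379/44 ≈ 2145.0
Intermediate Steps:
K/Z(-108) = 94379/44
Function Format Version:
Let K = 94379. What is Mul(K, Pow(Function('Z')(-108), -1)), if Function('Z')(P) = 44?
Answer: Rational(94379, 44) ≈ 2145.0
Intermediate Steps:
Mul(K, Pow(Function('Z')(-108), -1)) = Mul(94379, Pow(44, -1)) = Mul(94379, Rational(1, 44)) = Rational(94379, 44)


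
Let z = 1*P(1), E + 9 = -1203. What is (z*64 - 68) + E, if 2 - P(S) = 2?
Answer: -1280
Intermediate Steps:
E = -1212 (E = -9 - 1203 = -1212)
P(S) = 0 (P(S) = 2 - 1*2 = 2 - 2 = 0)
z = 0 (z = 1*0 = 0)
(z*64 - 68) + E = (0*64 - 68) - 1212 = (0 - 68) - 1212 = -68 - 1212 = -1280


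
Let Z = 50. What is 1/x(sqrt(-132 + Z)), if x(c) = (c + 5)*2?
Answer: 5/214 - I*sqrt(82)/214 ≈ 0.023364 - 0.042315*I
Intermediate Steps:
x(c) = 10 + 2*c (x(c) = (5 + c)*2 = 10 + 2*c)
1/x(sqrt(-132 + Z)) = 1/(10 + 2*sqrt(-132 + 50)) = 1/(10 + 2*sqrt(-82)) = 1/(10 + 2*(I*sqrt(82))) = 1/(10 + 2*I*sqrt(82))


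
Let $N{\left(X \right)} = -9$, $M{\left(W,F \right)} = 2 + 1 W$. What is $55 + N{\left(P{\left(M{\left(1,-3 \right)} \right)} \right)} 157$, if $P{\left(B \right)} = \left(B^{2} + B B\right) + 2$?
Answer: $-1358$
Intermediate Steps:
$M{\left(W,F \right)} = 2 + W$
$P{\left(B \right)} = 2 + 2 B^{2}$ ($P{\left(B \right)} = \left(B^{2} + B^{2}\right) + 2 = 2 B^{2} + 2 = 2 + 2 B^{2}$)
$55 + N{\left(P{\left(M{\left(1,-3 \right)} \right)} \right)} 157 = 55 - 1413 = -1358$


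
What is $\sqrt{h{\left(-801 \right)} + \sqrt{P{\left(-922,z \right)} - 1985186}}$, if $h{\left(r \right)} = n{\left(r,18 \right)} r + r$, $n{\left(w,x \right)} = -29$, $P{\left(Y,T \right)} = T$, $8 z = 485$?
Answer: $\frac{\sqrt{89712 + i \sqrt{31762006}}}{2} \approx 149.83 + 4.7017 i$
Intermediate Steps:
$z = \frac{485}{8}$ ($z = \frac{1}{8} \cdot 485 = \frac{485}{8} \approx 60.625$)
$h{\left(r \right)} = - 28 r$ ($h{\left(r \right)} = - 29 r + r = - 28 r$)
$\sqrt{h{\left(-801 \right)} + \sqrt{P{\left(-922,z \right)} - 1985186}} = \sqrt{\left(-28\right) \left(-801\right) + \sqrt{\frac{485}{8} - 1985186}} = \sqrt{22428 + \sqrt{- \frac{15881003}{8}}} = \sqrt{22428 + \frac{i \sqrt{31762006}}{4}}$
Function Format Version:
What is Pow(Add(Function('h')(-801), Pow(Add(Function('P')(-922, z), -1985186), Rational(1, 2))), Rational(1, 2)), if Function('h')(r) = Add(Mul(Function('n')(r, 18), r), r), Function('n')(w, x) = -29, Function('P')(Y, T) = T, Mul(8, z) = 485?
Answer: Mul(Rational(1, 2), Pow(Add(89712, Mul(I, Pow(31762006, Rational(1, 2)))), Rational(1, 2))) ≈ Add(149.83, Mul(4.7017, I))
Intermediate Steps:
z = Rational(485, 8) (z = Mul(Rational(1, 8), 485) = Rational(485, 8) ≈ 60.625)
Function('h')(r) = Mul(-28, r) (Function('h')(r) = Add(Mul(-29, r), r) = Mul(-28, r))
Pow(Add(Function('h')(-801), Pow(Add(Function('P')(-922, z), -1985186), Rational(1, 2))), Rational(1, 2)) = Pow(Add(Mul(-28, -801), Pow(Add(Rational(485, 8), -1985186), Rational(1, 2))), Rational(1, 2)) = Pow(Add(22428, Pow(Rational(-15881003, 8), Rational(1, 2))), Rational(1, 2)) = Pow(Add(22428, Mul(Rational(1, 4), I, Pow(31762006, Rational(1, 2)))), Rational(1, 2))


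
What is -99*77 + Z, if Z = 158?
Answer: -7465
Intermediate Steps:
-99*77 + Z = -99*77 + 158 = -7623 + 158 = -7465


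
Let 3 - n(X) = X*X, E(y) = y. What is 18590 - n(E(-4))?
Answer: 18603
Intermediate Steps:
n(X) = 3 - X² (n(X) = 3 - X*X = 3 - X²)
18590 - n(E(-4)) = 18590 - (3 - 1*(-4)²) = 18590 - (3 - 1*16) = 18590 - (3 - 16) = 18590 - 1*(-13) = 18590 + 13 = 18603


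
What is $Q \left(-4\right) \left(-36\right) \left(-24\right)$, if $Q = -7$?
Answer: $24192$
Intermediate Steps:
$Q \left(-4\right) \left(-36\right) \left(-24\right) = \left(-7\right) \left(-4\right) \left(-36\right) \left(-24\right) = 28 \left(-36\right) \left(-24\right) = \left(-1008\right) \left(-24\right) = 24192$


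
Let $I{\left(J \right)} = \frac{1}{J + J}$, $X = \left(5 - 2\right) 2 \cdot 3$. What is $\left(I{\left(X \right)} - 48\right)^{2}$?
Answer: $\frac{2982529}{1296} \approx 2301.3$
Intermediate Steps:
$X = 18$ ($X = 3 \cdot 6 = 18$)
$I{\left(J \right)} = \frac{1}{2 J}$
$\left(I{\left(X \right)} - 48\right)^{2} = \left(\frac{1}{2 \cdot 18} - 48\right)^{2} = \left(\frac{1}{2} \cdot \frac{1}{18} - 48\right)^{2} = \left(\frac{1}{36} - 48\right)^{2} = \left(- \frac{1727}{36}\right)^{2} = \frac{2982529}{1296}$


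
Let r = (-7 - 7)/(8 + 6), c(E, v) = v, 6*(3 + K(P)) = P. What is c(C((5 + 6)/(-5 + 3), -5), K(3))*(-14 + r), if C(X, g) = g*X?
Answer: 75/2 ≈ 37.500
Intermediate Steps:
K(P) = -3 + P/6
C(X, g) = X*g
r = -1 (r = -14/14 = -14*1/14 = -1)
c(C((5 + 6)/(-5 + 3), -5), K(3))*(-14 + r) = (-3 + (⅙)*3)*(-14 - 1) = (-3 + ½)*(-15) = -5/2*(-15) = 75/2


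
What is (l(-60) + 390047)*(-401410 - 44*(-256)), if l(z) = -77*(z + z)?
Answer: -155780225902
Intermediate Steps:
l(z) = -154*z
(l(-60) + 390047)*(-401410 - 44*(-256)) = (-154*(-60) + 390047)*(-401410 - 44*(-256)) = (9240 + 390047)*(-401410 + 11264) = 399287*(-390146) = -155780225902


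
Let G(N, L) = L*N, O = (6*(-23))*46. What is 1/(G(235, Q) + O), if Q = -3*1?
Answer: -1/7053 ≈ -0.00014178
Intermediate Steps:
Q = -3
O = -6348 (O = -138*46 = -6348)
1/(G(235, Q) + O) = 1/(-3*235 - 6348) = 1/(-705 - 6348) = 1/(-7053) = -1/7053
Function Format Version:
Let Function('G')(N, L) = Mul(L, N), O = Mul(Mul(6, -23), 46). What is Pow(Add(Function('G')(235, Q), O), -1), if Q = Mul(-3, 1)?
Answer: Rational(-1, 7053) ≈ -0.00014178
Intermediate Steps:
Q = -3
O = -6348 (O = Mul(-138, 46) = -6348)
Pow(Add(Function('G')(235, Q), O), -1) = Pow(Add(Mul(-3, 235), -6348), -1) = Pow(Add(-705, -6348), -1) = Pow(-7053, -1) = Rational(-1, 7053)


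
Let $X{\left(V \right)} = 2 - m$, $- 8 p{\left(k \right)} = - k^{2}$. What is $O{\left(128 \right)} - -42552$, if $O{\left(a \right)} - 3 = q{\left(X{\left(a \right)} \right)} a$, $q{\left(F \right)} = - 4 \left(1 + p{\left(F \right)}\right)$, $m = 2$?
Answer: $42043$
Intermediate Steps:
$p{\left(k \right)} = \frac{k^{2}}{8}$ ($p{\left(k \right)} = - \frac{\left(-1\right) k^{2}}{8} = \frac{k^{2}}{8}$)
$X{\left(V \right)} = 0$ ($X{\left(V \right)} = 2 - 2 = 0$)
$q{\left(F \right)} = -4 - \frac{F^{2}}{2}$ ($q{\left(F \right)} = - 4 \left(1 + \frac{F^{2}}{8}\right) = -4 - \frac{F^{2}}{2}$)
$O{\left(a \right)} = 3 - 4 a$ ($O{\left(a \right)} = 3 + \left(-4 - \frac{0^{2}}{2}\right) a = 3 + \left(-4 - 0\right) a = 3 + \left(-4 + 0\right) a = 3 - 4 a$)
$O{\left(128 \right)} - -42552 = \left(3 - 512\right) - -42552 = \left(3 - 512\right) + 42552 = -509 + 42552 = 42043$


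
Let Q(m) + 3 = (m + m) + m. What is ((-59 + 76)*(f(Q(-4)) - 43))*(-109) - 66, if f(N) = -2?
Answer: 83319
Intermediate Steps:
Q(m) = -3 + 3*m (Q(m) = -3 + ((m + m) + m) = -3 + (2*m + m) = -3 + 3*m)
((-59 + 76)*(f(Q(-4)) - 43))*(-109) - 66 = ((-59 + 76)*(-2 - 43))*(-109) - 66 = (17*(-45))*(-109) - 66 = -765*(-109) - 66 = 83385 - 66 = 83319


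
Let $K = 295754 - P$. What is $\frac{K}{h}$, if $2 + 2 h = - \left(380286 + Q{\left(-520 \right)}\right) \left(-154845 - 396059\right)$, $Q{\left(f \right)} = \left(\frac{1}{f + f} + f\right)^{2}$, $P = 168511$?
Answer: $\frac{34406507200}{48464612805488063} \approx 7.0993 \cdot 10^{-7}$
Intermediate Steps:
$Q{\left(f \right)} = \left(f + \frac{1}{2 f}\right)^{2}$ ($Q{\left(f \right)} = \left(\frac{1}{2 f} + f\right)^{2} = \left(f + \frac{1}{2 f}\right)^{2}$)
$K = 127243$ ($K = 295754 - 168511 = 127243$)
$h = \frac{48464612805488063}{270400}$ ($h = -1 + \frac{\left(-1\right) \left(380286 + \frac{\left(1 + 2 \left(-520\right)^{2}\right)^{2}}{4 \cdot 270400}\right) \left(-154845 - 396059\right)}{2} = -1 + \frac{\left(-1\right) \left(380286 + \frac{1}{4} \cdot \frac{1}{270400} \left(1 + 2 \cdot 270400\right)^{2}\right) \left(-550904\right)}{2} = -1 + \frac{\left(-1\right) \left(380286 + \frac{1}{4} \cdot \frac{1}{270400} \left(1 + 540800\right)^{2}\right) \left(-550904\right)}{2} = -1 + \frac{\left(-1\right) \left(380286 + \frac{1}{4} \cdot \frac{1}{270400} \cdot 540801^{2}\right) \left(-550904\right)}{2} = -1 + \frac{\left(-1\right) \left(380286 + \frac{1}{4} \cdot \frac{1}{270400} \cdot 292465721601\right) \left(-550904\right)}{2} = -1 + \frac{\left(-1\right) \left(380286 + \frac{292465721601}{1081600}\right) \left(-550904\right)}{2} = -1 + \frac{\left(-1\right) \frac{703783059201}{1081600} \left(-550904\right)}{2} = -1 + \frac{\left(-1\right) \left(- \frac{48464612805758463}{135200}\right)}{2} = -1 + \frac{1}{2} \cdot \frac{48464612805758463}{135200} = -1 + \frac{48464612805758463}{270400} = \frac{48464612805488063}{270400} \approx 1.7923 \cdot 10^{11}$)
$\frac{K}{h} = \frac{127243}{\frac{48464612805488063}{270400}} = 127243 \cdot \frac{270400}{48464612805488063} = \frac{34406507200}{48464612805488063}$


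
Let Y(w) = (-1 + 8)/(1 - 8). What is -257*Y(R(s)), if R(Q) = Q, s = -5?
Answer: 257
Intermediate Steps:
Y(w) = -1 (Y(w) = 7/(-7) = 7*(-⅐) = -1)
-257*Y(R(s)) = -257*(-1) = 257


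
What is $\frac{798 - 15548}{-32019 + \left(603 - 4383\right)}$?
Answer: $\frac{14750}{35799} \approx 0.41202$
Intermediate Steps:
$\frac{798 - 15548}{-32019 + \left(603 - 4383\right)} = - \frac{14750}{-32019 + \left(603 - 4383\right)} = - \frac{14750}{-32019 - 3780} = - \frac{14750}{-35799} = \left(-14750\right) \left(- \frac{1}{35799}\right) = \frac{14750}{35799}$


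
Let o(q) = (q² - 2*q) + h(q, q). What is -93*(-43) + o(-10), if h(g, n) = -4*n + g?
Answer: 4149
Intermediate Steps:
h(g, n) = g - 4*n
o(q) = q² - 5*q (o(q) = (q² - 2*q) + (q - 4*q) = (q² - 2*q) - 3*q = q² - 5*q)
-93*(-43) + o(-10) = -93*(-43) - 10*(-5 - 10) = 3999 - 10*(-15) = 3999 + 150 = 4149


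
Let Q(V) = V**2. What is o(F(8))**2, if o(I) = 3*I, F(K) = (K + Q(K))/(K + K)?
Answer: 729/4 ≈ 182.25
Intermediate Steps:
F(K) = (K + K**2)/(2*K) (F(K) = (K + K**2)/(K + K) = (K + K**2)/((2*K)) = (K + K**2)*(1/(2*K)) = (K + K**2)/(2*K))
o(F(8))**2 = (3*(1/2 + (1/2)*8))**2 = (3*(1/2 + 4))**2 = (3*(9/2))**2 = (27/2)**2 = 729/4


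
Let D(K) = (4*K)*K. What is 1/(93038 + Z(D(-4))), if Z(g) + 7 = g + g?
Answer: 1/93159 ≈ 1.0734e-5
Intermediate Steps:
D(K) = 4*K²
Z(g) = -7 + 2*g (Z(g) = -7 + (g + g) = -7 + 2*g)
1/(93038 + Z(D(-4))) = 1/(93038 + (-7 + 2*(4*(-4)²))) = 1/(93038 + (-7 + 2*(4*16))) = 1/(93038 + (-7 + 2*64)) = 1/(93038 + (-7 + 128)) = 1/(93038 + 121) = 1/93159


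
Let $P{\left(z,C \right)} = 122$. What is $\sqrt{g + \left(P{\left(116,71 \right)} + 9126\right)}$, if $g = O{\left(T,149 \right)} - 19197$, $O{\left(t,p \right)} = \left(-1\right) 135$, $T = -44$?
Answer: $2 i \sqrt{2521} \approx 100.42 i$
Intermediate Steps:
$O{\left(t,p \right)} = -135$
$g = -19332$ ($g = -135 - 19197 = -19332$)
$\sqrt{g + \left(P{\left(116,71 \right)} + 9126\right)} = \sqrt{-19332 + \left(122 + 9126\right)} = \sqrt{-19332 + 9248} = \sqrt{-10084} = 2 i \sqrt{2521}$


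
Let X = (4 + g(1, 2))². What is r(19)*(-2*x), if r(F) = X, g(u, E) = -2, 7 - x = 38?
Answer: 248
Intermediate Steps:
x = -31 (x = 7 - 1*38 = 7 - 38 = -31)
X = 4 (X = (4 - 2)² = 2² = 4)
r(F) = 4
r(19)*(-2*x) = 4*(-2*(-31)) = 4*62 = 248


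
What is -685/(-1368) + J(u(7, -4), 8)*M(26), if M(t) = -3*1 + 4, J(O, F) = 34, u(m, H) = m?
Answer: 47197/1368 ≈ 34.501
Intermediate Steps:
M(t) = 1 (M(t) = -3 + 4 = 1)
-685/(-1368) + J(u(7, -4), 8)*M(26) = -685/(-1368) + 34*1 = -685*(-1/1368) + 34 = 685/1368 + 34 = 47197/1368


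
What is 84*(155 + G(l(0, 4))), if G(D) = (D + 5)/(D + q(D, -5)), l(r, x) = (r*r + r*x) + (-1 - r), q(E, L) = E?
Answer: 12852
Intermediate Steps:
l(r, x) = -1 + r² - r + r*x (l(r, x) = (r² + r*x) + (-1 - r) = -1 + r² - r + r*x)
G(D) = (5 + D)/(2*D) (G(D) = (D + 5)/(D + D) = (5 + D)/((2*D)) = (5 + D)*(1/(2*D)) = (5 + D)/(2*D))
84*(155 + G(l(0, 4))) = 84*(155 + (5 + (-1 + 0² - 1*0 + 0*4))/(2*(-1 + 0² - 1*0 + 0*4))) = 84*(155 + (5 + (-1 + 0 + 0 + 0))/(2*(-1 + 0 + 0 + 0))) = 84*(155 + (½)*(5 - 1)/(-1)) = 84*(155 + (½)*(-1)*4) = 84*(155 - 2) = 84*153 = 12852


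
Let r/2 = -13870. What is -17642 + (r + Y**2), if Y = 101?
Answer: -35181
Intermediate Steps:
r = -27740 (r = 2*(-13870) = -27740)
-17642 + (r + Y**2) = -17642 + (-27740 + 101**2) = -17642 + (-27740 + 10201) = -17642 - 17539 = -35181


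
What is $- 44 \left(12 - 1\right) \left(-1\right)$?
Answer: $484$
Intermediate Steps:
$- 44 \left(12 - 1\right) \left(-1\right) = \left(-44\right) 11 \left(-1\right) = \left(-484\right) \left(-1\right) = 484$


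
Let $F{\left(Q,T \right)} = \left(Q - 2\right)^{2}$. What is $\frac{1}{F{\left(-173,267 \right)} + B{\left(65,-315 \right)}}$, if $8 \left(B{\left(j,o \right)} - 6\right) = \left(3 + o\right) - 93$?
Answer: $\frac{8}{244643} \approx 3.2701 \cdot 10^{-5}$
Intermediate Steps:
$F{\left(Q,T \right)} = \left(-2 + Q\right)^{2}$
$B{\left(j,o \right)} = - \frac{21}{4} + \frac{o}{8}$ ($B{\left(j,o \right)} = 6 + \frac{\left(3 + o\right) - 93}{8} = 6 + \frac{-90 + o}{8} = 6 + \left(- \frac{45}{4} + \frac{o}{8}\right) = - \frac{21}{4} + \frac{o}{8}$)
$\frac{1}{F{\left(-173,267 \right)} + B{\left(65,-315 \right)}} = \frac{1}{\left(-2 - 173\right)^{2} + \left(- \frac{21}{4} + \frac{1}{8} \left(-315\right)\right)} = \frac{1}{\left(-175\right)^{2} - \frac{357}{8}} = \frac{1}{30625 - \frac{357}{8}} = \frac{1}{\frac{244643}{8}} = \frac{8}{244643}$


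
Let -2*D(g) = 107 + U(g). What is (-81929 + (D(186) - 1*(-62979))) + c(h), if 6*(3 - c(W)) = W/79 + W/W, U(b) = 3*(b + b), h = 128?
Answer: -1545156/79 ≈ -19559.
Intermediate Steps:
U(b) = 6*b (U(b) = 3*(2*b) = 6*b)
D(g) = -107/2 - 3*g (D(g) = -(107 + 6*g)/2 = -107/2 - 3*g)
c(W) = 17/6 - W/474 (c(W) = 3 - (W/79 + W/W)/6 = 3 - (W*(1/79) + 1)/6 = 3 - (W/79 + 1)/6 = 3 - (1 + W/79)/6 = 3 + (-⅙ - W/474) = 17/6 - W/474)
(-81929 + (D(186) - 1*(-62979))) + c(h) = (-81929 + ((-107/2 - 3*186) - 1*(-62979))) + (17/6 - 1/474*128) = (-81929 + ((-107/2 - 558) + 62979)) + (17/6 - 64/237) = (-81929 + (-1223/2 + 62979)) + 405/158 = (-81929 + 124735/2) + 405/158 = -39123/2 + 405/158 = -1545156/79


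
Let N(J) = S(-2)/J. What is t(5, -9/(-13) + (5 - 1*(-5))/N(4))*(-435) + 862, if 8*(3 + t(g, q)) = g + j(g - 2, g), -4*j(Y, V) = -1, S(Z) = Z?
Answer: 60209/32 ≈ 1881.5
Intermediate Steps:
j(Y, V) = ¼ (j(Y, V) = -¼*(-1) = ¼)
N(J) = -2/J
t(g, q) = -95/32 + g/8 (t(g, q) = -3 + (g + ¼)/8 = -3 + (¼ + g)/8 = -3 + (1/32 + g/8) = -95/32 + g/8)
t(5, -9/(-13) + (5 - 1*(-5))/N(4))*(-435) + 862 = (-95/32 + (⅛)*5)*(-435) + 862 = (-95/32 + 5/8)*(-435) + 862 = -75/32*(-435) + 862 = 32625/32 + 862 = 60209/32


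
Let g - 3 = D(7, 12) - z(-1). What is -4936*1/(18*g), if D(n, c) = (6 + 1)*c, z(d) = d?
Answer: -617/198 ≈ -3.1162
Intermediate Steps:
D(n, c) = 7*c
g = 88 (g = 3 + (7*12 - 1*(-1)) = 3 + (84 + 1) = 3 + 85 = 88)
-4936*1/(18*g) = -4936/(88*18) = -4936/1584 = -4936*1/1584 = -617/198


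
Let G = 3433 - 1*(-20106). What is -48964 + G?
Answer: -25425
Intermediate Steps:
G = 23539 (G = 3433 + 20106 = 23539)
-48964 + G = -48964 + 23539 = -25425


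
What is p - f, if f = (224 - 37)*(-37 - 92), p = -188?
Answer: 23935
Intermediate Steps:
f = -24123 (f = 187*(-129) = -24123)
p - f = -188 - 1*(-24123) = -188 + 24123 = 23935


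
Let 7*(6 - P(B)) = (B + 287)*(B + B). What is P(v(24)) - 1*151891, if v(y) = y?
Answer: -1078123/7 ≈ -1.5402e+5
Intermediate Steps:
P(B) = 6 - 2*B*(287 + B)/7 (P(B) = 6 - (B + 287)*(B + B)/7 = 6 - (287 + B)*2*B/7 = 6 - 2*B*(287 + B)/7)
P(v(24)) - 1*151891 = (6 - 82*24 - 2/7*24²) - 1*151891 = (6 - 1968 - 2/7*576) - 151891 = (6 - 1968 - 1152/7) - 151891 = -14886/7 - 151891 = -1078123/7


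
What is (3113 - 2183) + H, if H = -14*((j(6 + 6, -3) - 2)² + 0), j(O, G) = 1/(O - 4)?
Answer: 28185/32 ≈ 880.78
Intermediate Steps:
j(O, G) = 1/(-4 + O)
H = -1575/32 (H = -14*((1/(-4 + (6 + 6)) - 2)² + 0) = -14*((1/(-4 + 12) - 2)² + 0) = -14*((1/8 - 2)² + 0) = -14*((⅛ - 2)² + 0) = -14*((-15/8)² + 0) = -14*(225/64 + 0) = -14*225/64 = -1575/32 ≈ -49.219)
(3113 - 2183) + H = (3113 - 2183) - 1575/32 = 930 - 1575/32 = 28185/32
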